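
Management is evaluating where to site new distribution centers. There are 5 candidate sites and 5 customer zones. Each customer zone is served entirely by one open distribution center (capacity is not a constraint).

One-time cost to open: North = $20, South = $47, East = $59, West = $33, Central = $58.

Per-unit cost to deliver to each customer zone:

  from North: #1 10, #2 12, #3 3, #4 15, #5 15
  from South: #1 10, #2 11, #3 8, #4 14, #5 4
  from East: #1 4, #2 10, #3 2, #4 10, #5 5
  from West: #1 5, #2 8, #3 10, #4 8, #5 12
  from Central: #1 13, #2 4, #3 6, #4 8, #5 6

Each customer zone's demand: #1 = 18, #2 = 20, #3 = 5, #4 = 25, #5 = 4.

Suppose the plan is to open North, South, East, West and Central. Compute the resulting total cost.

Total cost: 595

Each customer zone is assigned to its cheapest site among the open ones.
{North, South, East, West, Central}: #1→East 4·18=72, #2→Central 4·20=80, #3→East 2·5=10, #4→West 8·25=200, #5→South 4·4=16. Service 378; fixed 217; total 595.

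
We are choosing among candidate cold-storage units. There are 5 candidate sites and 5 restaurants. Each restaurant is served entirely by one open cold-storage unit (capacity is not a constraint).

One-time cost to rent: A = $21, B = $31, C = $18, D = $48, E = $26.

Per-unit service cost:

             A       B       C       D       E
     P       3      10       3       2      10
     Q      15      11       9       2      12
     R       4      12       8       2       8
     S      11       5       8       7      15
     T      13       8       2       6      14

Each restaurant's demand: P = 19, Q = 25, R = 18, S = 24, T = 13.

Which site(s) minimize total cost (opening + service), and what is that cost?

For any fixed open set, each restaurant goes to its cheapest open site; total = fixed + service.
{B, C, D}: P→D 2·19=38, Q→D 2·25=50, R→D 2·18=36, S→B 5·24=120, T→C 2·13=26. Service 270; fixed 97; total 367.
{C, D}: service 318 + fixed 66 = 384
{A, B, C, D}: service 270 + fixed 118 = 388
{A, B, C, D, E}: service 270 + fixed 144 = 414
No other subset beats 367.

Open B, C and D; minimum total cost 367.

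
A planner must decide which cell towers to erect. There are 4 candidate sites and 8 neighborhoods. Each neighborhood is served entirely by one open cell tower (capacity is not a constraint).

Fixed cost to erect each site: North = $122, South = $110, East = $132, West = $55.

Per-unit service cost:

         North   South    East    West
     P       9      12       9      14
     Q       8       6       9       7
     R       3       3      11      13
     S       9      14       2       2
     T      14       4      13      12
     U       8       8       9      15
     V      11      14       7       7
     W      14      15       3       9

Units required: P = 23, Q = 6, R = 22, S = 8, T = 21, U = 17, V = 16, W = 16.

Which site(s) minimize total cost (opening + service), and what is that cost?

For any fixed open set, each neighborhood goes to its cheapest open site; total = fixed + service.
{South, East}: P→East 9·23=207, Q→South 6·6=36, R→South 3·22=66, S→East 2·8=16, T→South 4·21=84, U→South 8·17=136, V→East 7·16=112, W→East 3·16=48. Service 705; fixed 242; total 947.
{South, East, West}: P→East 9·23=207, Q→South 6·6=36, R→South 3·22=66, S→East 2·8=16, T→South 4·21=84, U→South 8·17=136, V→East 7·16=112, W→East 3·16=48. Service 705; fixed 297; total 1002.
{South, West}: service 870 + fixed 165 = 1035
{North, South, East, West}: service 705 + fixed 419 = 1124
No other subset beats 947.

Open South and East; minimum total cost 947.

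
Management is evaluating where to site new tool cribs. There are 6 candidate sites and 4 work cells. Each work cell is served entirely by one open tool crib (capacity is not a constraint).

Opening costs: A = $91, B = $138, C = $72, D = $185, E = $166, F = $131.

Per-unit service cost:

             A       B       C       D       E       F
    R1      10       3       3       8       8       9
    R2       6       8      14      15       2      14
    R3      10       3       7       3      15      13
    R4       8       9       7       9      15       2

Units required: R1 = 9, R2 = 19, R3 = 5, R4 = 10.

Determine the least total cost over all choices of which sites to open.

For any fixed open set, each work cell goes to its cheapest open site; total = fixed + service.
{C, E}: R1→C 3·9=27, R2→E 2·19=38, R3→C 7·5=35, R4→C 7·10=70. Service 170; fixed 238; total 408.
{A, C}: service 246 + fixed 163 = 409
{B}: service 284 + fixed 138 = 422
{A, B, C, D, E, F}: R1→B 3·9=27, R2→E 2·19=38, R3→B 3·5=15, R4→F 2·10=20. Service 100; fixed 783; total 883.
No other subset beats 408.

Minimum total cost: 408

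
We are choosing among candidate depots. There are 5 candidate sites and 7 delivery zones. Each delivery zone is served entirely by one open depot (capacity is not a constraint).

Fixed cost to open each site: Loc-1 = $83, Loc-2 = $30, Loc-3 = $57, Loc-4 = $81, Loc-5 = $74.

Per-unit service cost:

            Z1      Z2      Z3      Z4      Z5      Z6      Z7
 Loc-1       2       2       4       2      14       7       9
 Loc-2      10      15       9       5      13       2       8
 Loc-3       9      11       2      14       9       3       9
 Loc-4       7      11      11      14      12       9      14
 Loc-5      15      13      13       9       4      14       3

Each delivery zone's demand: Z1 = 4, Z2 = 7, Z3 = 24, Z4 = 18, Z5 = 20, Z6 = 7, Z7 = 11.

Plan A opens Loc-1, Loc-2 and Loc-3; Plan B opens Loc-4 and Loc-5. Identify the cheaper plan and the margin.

Plan A is cheaper by 304.

Plan A: {Loc-1, Loc-2, Loc-3}: Z1→Loc-1 2·4=8, Z2→Loc-1 2·7=14, Z3→Loc-3 2·24=48, Z4→Loc-1 2·18=36, Z5→Loc-3 9·20=180, Z6→Loc-2 2·7=14, Z7→Loc-2 8·11=88. Service 388; fixed 170; total 558.
Plan B: {Loc-4, Loc-5}: Z1→Loc-4 7·4=28, Z2→Loc-4 11·7=77, Z3→Loc-4 11·24=264, Z4→Loc-5 9·18=162, Z5→Loc-5 4·20=80, Z6→Loc-4 9·7=63, Z7→Loc-5 3·11=33. Service 707; fixed 155; total 862.
Difference: |558 − 862| = 304.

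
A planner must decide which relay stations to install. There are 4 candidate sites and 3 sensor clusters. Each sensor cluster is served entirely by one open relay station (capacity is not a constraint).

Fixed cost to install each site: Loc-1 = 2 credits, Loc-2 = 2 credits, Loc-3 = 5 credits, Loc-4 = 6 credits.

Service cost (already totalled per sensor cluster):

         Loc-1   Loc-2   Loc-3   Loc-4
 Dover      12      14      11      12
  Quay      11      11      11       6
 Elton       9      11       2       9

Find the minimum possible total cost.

For any fixed open set, each sensor cluster goes to its cheapest open site; total = fixed + service.
{Loc-3}: Dover→Loc-3 11, Quay→Loc-3 11, Elton→Loc-3 2. Service 24; fixed 5; total 29.
{Loc-3, Loc-4}: service 19 + fixed 11 = 30
{Loc-1, Loc-3}: service 24 + fixed 7 = 31
{Loc-1, Loc-2, Loc-3, Loc-4}: Dover→Loc-3 11, Quay→Loc-4 6, Elton→Loc-3 2. Service 19; fixed 15; total 34.
(All 15 nonempty subsets were checked; Loc-3 only is lowest.)

Minimum total cost: 29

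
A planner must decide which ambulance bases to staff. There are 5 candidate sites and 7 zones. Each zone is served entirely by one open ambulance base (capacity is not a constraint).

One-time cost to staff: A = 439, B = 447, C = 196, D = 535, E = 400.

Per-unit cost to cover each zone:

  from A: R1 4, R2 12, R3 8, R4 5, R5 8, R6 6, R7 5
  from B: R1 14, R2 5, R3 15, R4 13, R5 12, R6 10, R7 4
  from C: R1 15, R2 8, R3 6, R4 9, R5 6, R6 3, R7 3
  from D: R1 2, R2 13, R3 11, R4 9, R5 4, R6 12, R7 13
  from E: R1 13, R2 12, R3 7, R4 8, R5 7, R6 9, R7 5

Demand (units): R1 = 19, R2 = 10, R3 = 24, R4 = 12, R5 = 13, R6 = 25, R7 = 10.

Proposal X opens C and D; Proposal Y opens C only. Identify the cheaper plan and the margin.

Proposal Y is cheaper by 262.

Proposal X: {C, D}: R1→D 2·19=38, R2→C 8·10=80, R3→C 6·24=144, R4→C 9·12=108, R5→D 4·13=52, R6→C 3·25=75, R7→C 3·10=30. Service 527; fixed 731; total 1258.
Proposal Y: {C}: R1→C 15·19=285, R2→C 8·10=80, R3→C 6·24=144, R4→C 9·12=108, R5→C 6·13=78, R6→C 3·25=75, R7→C 3·10=30. Service 800; fixed 196; total 996.
Difference: |1258 − 996| = 262.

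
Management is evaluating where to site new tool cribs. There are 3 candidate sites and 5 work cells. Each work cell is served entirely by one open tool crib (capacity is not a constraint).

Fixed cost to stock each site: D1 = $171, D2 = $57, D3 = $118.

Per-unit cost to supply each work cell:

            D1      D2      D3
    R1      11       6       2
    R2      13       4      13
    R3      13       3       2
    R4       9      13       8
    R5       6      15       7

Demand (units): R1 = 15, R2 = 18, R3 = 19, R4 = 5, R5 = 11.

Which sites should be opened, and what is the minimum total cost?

For any fixed open set, each work cell goes to its cheapest open site; total = fixed + service.
{D2, D3}: R1→D3 2·15=30, R2→D2 4·18=72, R3→D3 2·19=38, R4→D3 8·5=40, R5→D3 7·11=77. Service 257; fixed 175; total 432.
{D2}: service 449 + fixed 57 = 506
{D3}: R1→D3 2·15=30, R2→D3 13·18=234, R3→D3 2·19=38, R4→D3 8·5=40, R5→D3 7·11=77. Service 419; fixed 118; total 537.
{D1, D2, D3}: R1→D3 2·15=30, R2→D2 4·18=72, R3→D3 2·19=38, R4→D3 8·5=40, R5→D1 6·11=66. Service 246; fixed 346; total 592.
No other subset beats 432.

Open D2 and D3; minimum total cost 432.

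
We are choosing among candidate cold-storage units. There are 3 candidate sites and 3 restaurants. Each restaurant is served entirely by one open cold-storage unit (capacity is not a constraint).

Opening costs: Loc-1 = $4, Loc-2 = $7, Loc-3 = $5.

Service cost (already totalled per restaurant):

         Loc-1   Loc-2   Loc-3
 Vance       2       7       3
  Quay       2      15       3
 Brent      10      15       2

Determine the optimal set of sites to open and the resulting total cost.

Open Loc-3 only; minimum total cost 13.

For any fixed open set, each restaurant goes to its cheapest open site; total = fixed + service.
{Loc-3}: Vance→Loc-3 3, Quay→Loc-3 3, Brent→Loc-3 2. Service 8; fixed 5; total 13.
{Loc-1, Loc-3}: Vance→Loc-1 2, Quay→Loc-1 2, Brent→Loc-3 2. Service 6; fixed 9; total 15.
{Loc-1}: Vance→Loc-1 2, Quay→Loc-1 2, Brent→Loc-1 10. Service 14; fixed 4; total 18.
{Loc-1, Loc-2, Loc-3}: service 6 + fixed 16 = 22
(All 7 nonempty subsets were checked; Loc-3 only is lowest.)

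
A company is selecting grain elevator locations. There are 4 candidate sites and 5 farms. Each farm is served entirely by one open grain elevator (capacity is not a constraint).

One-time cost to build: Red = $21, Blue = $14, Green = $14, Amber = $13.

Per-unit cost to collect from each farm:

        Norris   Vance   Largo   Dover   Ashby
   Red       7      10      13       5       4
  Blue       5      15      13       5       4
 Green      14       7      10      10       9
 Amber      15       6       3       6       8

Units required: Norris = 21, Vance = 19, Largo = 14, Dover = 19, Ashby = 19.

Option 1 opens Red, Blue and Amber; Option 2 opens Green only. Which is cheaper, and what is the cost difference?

Option 1 is cheaper by 462.

Option 1: {Red, Blue, Amber}: Norris→Blue 5·21=105, Vance→Amber 6·19=114, Largo→Amber 3·14=42, Dover→Red 5·19=95, Ashby→Red 4·19=76. Service 432; fixed 48; total 480.
Option 2: {Green}: Norris→Green 14·21=294, Vance→Green 7·19=133, Largo→Green 10·14=140, Dover→Green 10·19=190, Ashby→Green 9·19=171. Service 928; fixed 14; total 942.
Difference: |480 − 942| = 462.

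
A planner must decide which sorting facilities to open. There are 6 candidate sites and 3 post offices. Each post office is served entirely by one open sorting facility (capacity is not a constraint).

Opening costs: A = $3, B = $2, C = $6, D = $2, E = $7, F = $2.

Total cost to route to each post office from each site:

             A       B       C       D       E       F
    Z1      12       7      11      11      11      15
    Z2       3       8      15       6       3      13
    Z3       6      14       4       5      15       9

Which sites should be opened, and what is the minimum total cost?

Open A and B; minimum total cost 21.

For any fixed open set, each post office goes to its cheapest open site; total = fixed + service.
{A, B}: Z1→B 7, Z2→A 3, Z3→A 6. Service 16; fixed 5; total 21.
{A, B, D}: Z1→B 7, Z2→A 3, Z3→D 5. Service 15; fixed 7; total 22.
{B, D}: Z1→B 7, Z2→D 6, Z3→D 5. Service 18; fixed 4; total 22.
{A, B, C, D, E, F}: service 14 + fixed 22 = 36
No other subset beats 21.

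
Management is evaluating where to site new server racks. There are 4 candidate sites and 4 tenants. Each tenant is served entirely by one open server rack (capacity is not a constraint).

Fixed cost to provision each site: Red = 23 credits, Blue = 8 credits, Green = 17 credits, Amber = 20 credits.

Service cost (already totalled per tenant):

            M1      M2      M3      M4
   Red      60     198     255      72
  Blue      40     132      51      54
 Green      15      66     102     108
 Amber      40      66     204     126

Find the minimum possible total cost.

For any fixed open set, each tenant goes to its cheapest open site; total = fixed + service.
{Blue, Green}: M1→Green 15, M2→Green 66, M3→Blue 51, M4→Blue 54. Service 186; fixed 25; total 211.
{Blue, Green, Amber}: M1→Green 15, M2→Green 66, M3→Blue 51, M4→Blue 54. Service 186; fixed 45; total 231.
{Red, Blue, Green}: service 186 + fixed 48 = 234
{Red, Blue, Green, Amber}: M1→Green 15, M2→Green 66, M3→Blue 51, M4→Blue 54. Service 186; fixed 68; total 254.
No other subset beats 211.

Minimum total cost: 211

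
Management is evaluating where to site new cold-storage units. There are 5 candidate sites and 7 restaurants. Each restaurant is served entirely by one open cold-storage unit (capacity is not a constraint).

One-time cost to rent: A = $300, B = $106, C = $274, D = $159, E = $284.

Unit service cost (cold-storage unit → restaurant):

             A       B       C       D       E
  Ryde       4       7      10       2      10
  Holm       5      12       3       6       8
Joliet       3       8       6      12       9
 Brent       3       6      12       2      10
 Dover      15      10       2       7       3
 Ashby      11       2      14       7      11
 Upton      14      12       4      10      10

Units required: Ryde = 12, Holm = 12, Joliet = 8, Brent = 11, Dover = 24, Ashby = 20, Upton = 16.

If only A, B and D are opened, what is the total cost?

Total cost: 1063

Each restaurant is assigned to its cheapest site among the open ones.
{A, B, D}: Ryde→D 2·12=24, Holm→A 5·12=60, Joliet→A 3·8=24, Brent→D 2·11=22, Dover→D 7·24=168, Ashby→B 2·20=40, Upton→D 10·16=160. Service 498; fixed 565; total 1063.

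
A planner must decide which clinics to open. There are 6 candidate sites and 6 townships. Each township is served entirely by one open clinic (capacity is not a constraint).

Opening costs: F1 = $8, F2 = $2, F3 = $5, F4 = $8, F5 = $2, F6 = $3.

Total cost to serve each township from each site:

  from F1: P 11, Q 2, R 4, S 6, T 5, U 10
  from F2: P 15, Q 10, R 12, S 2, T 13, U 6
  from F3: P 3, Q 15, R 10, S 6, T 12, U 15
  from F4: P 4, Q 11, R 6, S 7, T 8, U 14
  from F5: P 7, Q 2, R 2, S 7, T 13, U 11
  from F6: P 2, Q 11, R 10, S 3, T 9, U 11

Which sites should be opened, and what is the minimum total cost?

Open F2, F5 and F6; minimum total cost 30.

For any fixed open set, each township goes to its cheapest open site; total = fixed + service.
{F2, F5, F6}: P→F6 2, Q→F5 2, R→F5 2, S→F2 2, T→F6 9, U→F2 6. Service 23; fixed 7; total 30.
{F1, F2, F5, F6}: service 19 + fixed 15 = 34
{F1, F2, F6}: service 21 + fixed 13 = 34
{F1, F2, F3, F4, F5, F6}: service 19 + fixed 28 = 47
No other subset beats 30.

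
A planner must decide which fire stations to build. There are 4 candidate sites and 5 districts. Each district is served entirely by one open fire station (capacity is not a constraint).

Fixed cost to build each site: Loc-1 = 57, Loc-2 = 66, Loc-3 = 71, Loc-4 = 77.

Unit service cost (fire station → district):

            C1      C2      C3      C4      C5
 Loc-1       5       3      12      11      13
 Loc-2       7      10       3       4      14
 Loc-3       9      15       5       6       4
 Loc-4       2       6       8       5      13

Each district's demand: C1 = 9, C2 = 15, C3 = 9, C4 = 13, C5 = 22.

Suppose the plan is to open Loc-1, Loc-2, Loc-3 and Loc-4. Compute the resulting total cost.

Total cost: 501

Each district is assigned to its cheapest site among the open ones.
{Loc-1, Loc-2, Loc-3, Loc-4}: C1→Loc-4 2·9=18, C2→Loc-1 3·15=45, C3→Loc-2 3·9=27, C4→Loc-2 4·13=52, C5→Loc-3 4·22=88. Service 230; fixed 271; total 501.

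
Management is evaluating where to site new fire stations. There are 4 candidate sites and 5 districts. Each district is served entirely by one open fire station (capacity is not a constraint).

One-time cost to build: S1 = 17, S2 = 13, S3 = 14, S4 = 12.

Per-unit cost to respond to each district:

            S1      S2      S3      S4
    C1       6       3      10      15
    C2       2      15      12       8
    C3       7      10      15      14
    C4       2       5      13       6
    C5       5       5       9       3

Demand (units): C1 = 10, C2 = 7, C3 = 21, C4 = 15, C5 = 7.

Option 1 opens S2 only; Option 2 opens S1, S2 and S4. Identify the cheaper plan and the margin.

Option 2 is cheaper by 184.

Option 1: {S2}: C1→S2 3·10=30, C2→S2 15·7=105, C3→S2 10·21=210, C4→S2 5·15=75, C5→S2 5·7=35. Service 455; fixed 13; total 468.
Option 2: {S1, S2, S4}: C1→S2 3·10=30, C2→S1 2·7=14, C3→S1 7·21=147, C4→S1 2·15=30, C5→S4 3·7=21. Service 242; fixed 42; total 284.
Difference: |468 − 284| = 184.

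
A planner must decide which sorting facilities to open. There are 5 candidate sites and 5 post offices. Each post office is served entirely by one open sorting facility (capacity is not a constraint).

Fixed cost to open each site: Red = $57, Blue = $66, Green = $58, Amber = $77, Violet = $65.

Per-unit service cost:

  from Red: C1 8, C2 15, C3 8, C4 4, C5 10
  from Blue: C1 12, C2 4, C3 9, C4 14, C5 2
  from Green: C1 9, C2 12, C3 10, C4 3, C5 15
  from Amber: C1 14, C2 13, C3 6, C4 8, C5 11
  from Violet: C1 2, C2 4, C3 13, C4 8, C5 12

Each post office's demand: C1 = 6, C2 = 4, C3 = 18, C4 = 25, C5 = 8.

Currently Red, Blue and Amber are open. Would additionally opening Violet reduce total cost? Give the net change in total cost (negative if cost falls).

Current service cost with {Red, Blue, Amber}: 288.
Adding Violet: each post office re-picks its cheapest; new service cost 252, saving 36.
Extra fixed cost: 65. Net change = 65 − 36 = 29.
(Totals: 488 → 517.)

No — net change +29 (cost rises by 29).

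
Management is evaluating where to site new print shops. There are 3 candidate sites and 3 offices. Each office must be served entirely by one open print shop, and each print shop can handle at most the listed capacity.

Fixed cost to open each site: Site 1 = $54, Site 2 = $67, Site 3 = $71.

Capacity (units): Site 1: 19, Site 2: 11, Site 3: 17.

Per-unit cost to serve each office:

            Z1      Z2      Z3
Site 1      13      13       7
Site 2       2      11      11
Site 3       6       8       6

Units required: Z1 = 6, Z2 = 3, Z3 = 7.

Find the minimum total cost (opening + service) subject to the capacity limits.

Minimum total cost: 173

Open {Site 3}: Z1→Site 3 6·6=36, Z2→Site 3 8·3=24, Z3→Site 3 6·7=42.
Loads: Site 3 carries 16/17. Service 102; fixed 71; total 173.
Next best feasible plan costs 215.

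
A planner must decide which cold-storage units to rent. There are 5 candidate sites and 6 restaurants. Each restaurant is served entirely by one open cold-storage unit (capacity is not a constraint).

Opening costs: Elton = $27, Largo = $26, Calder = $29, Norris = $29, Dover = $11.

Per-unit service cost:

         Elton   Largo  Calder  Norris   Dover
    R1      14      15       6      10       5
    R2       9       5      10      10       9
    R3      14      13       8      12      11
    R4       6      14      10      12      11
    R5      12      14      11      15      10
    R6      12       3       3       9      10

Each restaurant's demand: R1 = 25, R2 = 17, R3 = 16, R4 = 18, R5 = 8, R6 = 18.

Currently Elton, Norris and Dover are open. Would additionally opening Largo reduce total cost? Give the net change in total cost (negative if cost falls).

Current service cost with {Elton, Norris, Dover}: 804.
Adding Largo: each restaurant re-picks its cheapest; new service cost 628, saving 176.
Extra fixed cost: 26. Net change = 26 − 176 = -150.
(Totals: 871 → 721.)

Yes — net change −150 (cost falls by 150).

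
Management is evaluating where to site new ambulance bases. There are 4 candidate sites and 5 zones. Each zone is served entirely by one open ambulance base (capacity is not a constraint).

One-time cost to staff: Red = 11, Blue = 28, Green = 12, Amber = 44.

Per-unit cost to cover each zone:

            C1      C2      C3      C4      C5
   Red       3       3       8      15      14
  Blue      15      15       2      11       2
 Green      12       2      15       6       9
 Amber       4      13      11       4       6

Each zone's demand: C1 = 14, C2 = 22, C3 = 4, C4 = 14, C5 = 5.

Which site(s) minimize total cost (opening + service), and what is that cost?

For any fixed open set, each zone goes to its cheapest open site; total = fixed + service.
{Red, Blue, Green}: C1→Red 3·14=42, C2→Green 2·22=44, C3→Blue 2·4=8, C4→Green 6·14=84, C5→Blue 2·5=10. Service 188; fixed 51; total 239.
{Red, Blue, Green, Amber}: service 160 + fixed 95 = 255
{Blue, Green, Amber}: service 174 + fixed 84 = 258
{Red}: service 420 + fixed 11 = 431
No other subset beats 239.

Open Red, Blue and Green; minimum total cost 239.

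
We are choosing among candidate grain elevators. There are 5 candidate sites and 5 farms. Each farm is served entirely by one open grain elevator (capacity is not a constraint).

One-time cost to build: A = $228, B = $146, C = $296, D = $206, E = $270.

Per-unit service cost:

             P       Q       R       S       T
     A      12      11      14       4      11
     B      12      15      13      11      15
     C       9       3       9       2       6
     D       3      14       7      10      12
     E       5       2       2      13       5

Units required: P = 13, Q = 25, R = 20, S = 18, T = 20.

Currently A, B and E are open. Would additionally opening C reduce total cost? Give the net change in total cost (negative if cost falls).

No — net change +260 (cost rises by 260).

Current service cost with {A, B, E}: 327.
Adding C: each farm re-picks its cheapest; new service cost 291, saving 36.
Extra fixed cost: 296. Net change = 296 − 36 = 260.
(Totals: 971 → 1231.)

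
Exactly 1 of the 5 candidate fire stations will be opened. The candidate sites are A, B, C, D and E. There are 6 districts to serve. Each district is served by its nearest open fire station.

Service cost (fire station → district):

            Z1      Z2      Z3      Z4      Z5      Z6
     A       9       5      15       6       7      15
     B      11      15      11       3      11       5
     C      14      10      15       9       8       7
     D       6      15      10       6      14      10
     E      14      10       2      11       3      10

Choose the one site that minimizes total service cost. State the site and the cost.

Choose E only; total service cost 50.

With exactly 1 open, each district uses its cheapest among the chosen.
{E}: Z1→E 14, Z2→E 10, Z3→E 2, Z4→E 11, Z5→E 3, Z6→E 10. Service cost 50.
{B}: service cost 56
{A}: service cost 57
Among all 5 size-1 choices, {E} is lowest.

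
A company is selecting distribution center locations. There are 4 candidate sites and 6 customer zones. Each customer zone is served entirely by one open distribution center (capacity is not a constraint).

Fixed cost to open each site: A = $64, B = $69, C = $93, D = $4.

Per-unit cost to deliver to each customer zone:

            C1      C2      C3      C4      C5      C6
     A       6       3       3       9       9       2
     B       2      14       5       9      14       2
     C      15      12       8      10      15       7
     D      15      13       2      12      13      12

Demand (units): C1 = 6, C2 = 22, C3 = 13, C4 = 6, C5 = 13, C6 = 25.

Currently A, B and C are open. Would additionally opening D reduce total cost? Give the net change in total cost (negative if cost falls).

Current service cost with {A, B, C}: 338.
Adding D: each customer zone re-picks its cheapest; new service cost 325, saving 13.
Extra fixed cost: 4. Net change = 4 − 13 = -9.
(Totals: 564 → 555.)

Yes — net change −9 (cost falls by 9).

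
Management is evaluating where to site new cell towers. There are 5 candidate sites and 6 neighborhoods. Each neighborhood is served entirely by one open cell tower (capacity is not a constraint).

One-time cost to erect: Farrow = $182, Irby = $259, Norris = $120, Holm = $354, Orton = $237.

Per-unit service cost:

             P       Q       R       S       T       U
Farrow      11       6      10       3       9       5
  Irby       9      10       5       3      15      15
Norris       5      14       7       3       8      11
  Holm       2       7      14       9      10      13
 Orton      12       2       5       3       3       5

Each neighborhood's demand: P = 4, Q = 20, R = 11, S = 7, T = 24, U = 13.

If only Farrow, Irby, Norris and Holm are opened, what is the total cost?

Total cost: 1376

Each neighborhood is assigned to its cheapest site among the open ones.
{Farrow, Irby, Norris, Holm}: P→Holm 2·4=8, Q→Farrow 6·20=120, R→Irby 5·11=55, S→Farrow 3·7=21, T→Norris 8·24=192, U→Farrow 5·13=65. Service 461; fixed 915; total 1376.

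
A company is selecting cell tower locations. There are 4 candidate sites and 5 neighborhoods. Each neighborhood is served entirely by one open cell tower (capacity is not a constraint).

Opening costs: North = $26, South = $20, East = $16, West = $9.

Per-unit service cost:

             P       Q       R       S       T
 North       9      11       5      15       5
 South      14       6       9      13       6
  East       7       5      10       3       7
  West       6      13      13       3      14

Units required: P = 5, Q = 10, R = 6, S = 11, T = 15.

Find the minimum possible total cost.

Minimum total cost: 265

For any fixed open set, each neighborhood goes to its cheapest open site; total = fixed + service.
{North, East}: P→East 7·5=35, Q→East 5·10=50, R→North 5·6=30, S→East 3·11=33, T→North 5·15=75. Service 223; fixed 42; total 265.
{North, East, West}: service 218 + fixed 51 = 269
{North, South, West}: service 228 + fixed 55 = 283
{North, South, East, West}: service 218 + fixed 71 = 289
(All 15 nonempty subsets were checked; North and East is lowest.)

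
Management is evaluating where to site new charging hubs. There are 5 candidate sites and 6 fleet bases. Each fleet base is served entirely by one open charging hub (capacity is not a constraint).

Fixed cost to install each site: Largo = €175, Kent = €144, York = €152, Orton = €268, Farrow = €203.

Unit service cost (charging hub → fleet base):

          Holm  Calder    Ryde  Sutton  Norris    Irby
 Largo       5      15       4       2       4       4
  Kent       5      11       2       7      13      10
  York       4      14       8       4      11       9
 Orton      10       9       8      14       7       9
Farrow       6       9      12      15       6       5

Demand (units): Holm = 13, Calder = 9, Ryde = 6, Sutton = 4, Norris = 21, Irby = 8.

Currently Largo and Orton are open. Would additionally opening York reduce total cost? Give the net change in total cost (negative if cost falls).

Current service cost with {Largo, Orton}: 294.
Adding York: each fleet base re-picks its cheapest; new service cost 281, saving 13.
Extra fixed cost: 152. Net change = 152 − 13 = 139.
(Totals: 737 → 876.)

No — net change +139 (cost rises by 139).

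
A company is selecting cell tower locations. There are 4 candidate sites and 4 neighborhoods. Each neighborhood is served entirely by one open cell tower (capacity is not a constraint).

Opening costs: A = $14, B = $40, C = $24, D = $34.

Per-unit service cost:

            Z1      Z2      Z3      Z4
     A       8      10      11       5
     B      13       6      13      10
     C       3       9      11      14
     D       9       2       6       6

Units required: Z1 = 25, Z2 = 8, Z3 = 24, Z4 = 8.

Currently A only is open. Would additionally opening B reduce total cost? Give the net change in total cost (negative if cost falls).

No — net change +8 (cost rises by 8).

Current service cost with {A}: 584.
Adding B: each neighborhood re-picks its cheapest; new service cost 552, saving 32.
Extra fixed cost: 40. Net change = 40 − 32 = 8.
(Totals: 598 → 606.)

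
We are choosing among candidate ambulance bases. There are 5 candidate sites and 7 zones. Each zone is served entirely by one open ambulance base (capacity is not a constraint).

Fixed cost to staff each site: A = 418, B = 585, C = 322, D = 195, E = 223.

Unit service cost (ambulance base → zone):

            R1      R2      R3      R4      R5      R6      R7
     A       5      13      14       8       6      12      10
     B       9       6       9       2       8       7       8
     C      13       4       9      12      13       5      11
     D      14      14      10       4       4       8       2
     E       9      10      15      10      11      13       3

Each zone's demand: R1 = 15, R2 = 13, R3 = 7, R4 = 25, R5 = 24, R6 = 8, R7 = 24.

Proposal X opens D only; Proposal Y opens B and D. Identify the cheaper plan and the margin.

Proposal X is cheaper by 341.

Proposal X: {D}: R1→D 14·15=210, R2→D 14·13=182, R3→D 10·7=70, R4→D 4·25=100, R5→D 4·24=96, R6→D 8·8=64, R7→D 2·24=48. Service 770; fixed 195; total 965.
Proposal Y: {B, D}: R1→B 9·15=135, R2→B 6·13=78, R3→B 9·7=63, R4→B 2·25=50, R5→D 4·24=96, R6→B 7·8=56, R7→D 2·24=48. Service 526; fixed 780; total 1306.
Difference: |965 − 1306| = 341.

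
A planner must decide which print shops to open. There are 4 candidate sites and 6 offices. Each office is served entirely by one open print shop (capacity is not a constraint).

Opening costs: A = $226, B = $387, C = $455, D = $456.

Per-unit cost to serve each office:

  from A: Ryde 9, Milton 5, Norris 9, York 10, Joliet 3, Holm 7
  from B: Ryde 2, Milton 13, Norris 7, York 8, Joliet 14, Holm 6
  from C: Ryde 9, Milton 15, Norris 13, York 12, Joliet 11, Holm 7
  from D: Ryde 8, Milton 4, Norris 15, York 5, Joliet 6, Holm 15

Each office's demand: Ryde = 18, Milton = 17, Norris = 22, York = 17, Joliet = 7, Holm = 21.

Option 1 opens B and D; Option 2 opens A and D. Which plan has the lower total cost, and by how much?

Option 2 is cheaper by 9.

Option 1: {B, D}: Ryde→B 2·18=36, Milton→D 4·17=68, Norris→B 7·22=154, York→D 5·17=85, Joliet→D 6·7=42, Holm→B 6·21=126. Service 511; fixed 843; total 1354.
Option 2: {A, D}: Ryde→D 8·18=144, Milton→D 4·17=68, Norris→A 9·22=198, York→D 5·17=85, Joliet→A 3·7=21, Holm→A 7·21=147. Service 663; fixed 682; total 1345.
Difference: |1354 − 1345| = 9.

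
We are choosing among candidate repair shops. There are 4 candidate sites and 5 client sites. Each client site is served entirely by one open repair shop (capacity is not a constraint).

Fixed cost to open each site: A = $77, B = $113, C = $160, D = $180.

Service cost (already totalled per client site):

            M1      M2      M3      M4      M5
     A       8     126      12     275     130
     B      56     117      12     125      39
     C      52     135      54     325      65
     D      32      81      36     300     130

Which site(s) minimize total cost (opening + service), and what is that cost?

For any fixed open set, each client site goes to its cheapest open site; total = fixed + service.
{B}: M1→B 56, M2→B 117, M3→B 12, M4→B 125, M5→B 39. Service 349; fixed 113; total 462.
{A, B}: service 301 + fixed 190 = 491
{B, D}: M1→D 32, M2→D 81, M3→B 12, M4→B 125, M5→B 39. Service 289; fixed 293; total 582.
{A, B, C, D}: M1→A 8, M2→D 81, M3→A 12, M4→B 125, M5→B 39. Service 265; fixed 530; total 795.
No other subset beats 462.

Open B only; minimum total cost 462.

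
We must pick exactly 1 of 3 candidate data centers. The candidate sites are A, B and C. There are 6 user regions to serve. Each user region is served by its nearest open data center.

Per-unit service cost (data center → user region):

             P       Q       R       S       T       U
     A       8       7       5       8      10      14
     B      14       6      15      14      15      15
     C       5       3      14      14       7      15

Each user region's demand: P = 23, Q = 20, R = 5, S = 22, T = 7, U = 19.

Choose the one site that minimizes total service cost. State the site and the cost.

With exactly 1 open, each user region uses its cheapest among the chosen.
{A}: P→A 8·23=184, Q→A 7·20=140, R→A 5·5=25, S→A 8·22=176, T→A 10·7=70, U→A 14·19=266. Service cost 861.
{C}: service cost 887
{B}: service cost 1215
Among all 3 size-1 choices, {A} is lowest.

Choose A only; total service cost 861.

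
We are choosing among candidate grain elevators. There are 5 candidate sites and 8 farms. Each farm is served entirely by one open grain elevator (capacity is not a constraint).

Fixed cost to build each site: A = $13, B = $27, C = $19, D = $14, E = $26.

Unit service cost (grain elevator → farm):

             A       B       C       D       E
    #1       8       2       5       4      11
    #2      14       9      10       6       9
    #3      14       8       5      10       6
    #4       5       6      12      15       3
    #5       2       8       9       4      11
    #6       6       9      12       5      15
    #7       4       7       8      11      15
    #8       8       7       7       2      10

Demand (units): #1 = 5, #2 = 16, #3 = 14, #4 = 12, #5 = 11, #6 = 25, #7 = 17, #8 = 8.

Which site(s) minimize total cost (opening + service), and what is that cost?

Open A, D and E; minimum total cost 520.

For any fixed open set, each farm goes to its cheapest open site; total = fixed + service.
{A, D, E}: #1→D 4·5=20, #2→D 6·16=96, #3→E 6·14=84, #4→E 3·12=36, #5→A 2·11=22, #6→D 5·25=125, #7→A 4·17=68, #8→D 2·8=16. Service 467; fixed 53; total 520.
{A, C, D}: service 477 + fixed 46 = 523
{A, C, D, E}: service 453 + fixed 72 = 525
{A, B, C, D, E}: #1→B 2·5=10, #2→D 6·16=96, #3→C 5·14=70, #4→E 3·12=36, #5→A 2·11=22, #6→D 5·25=125, #7→A 4·17=68, #8→D 2·8=16. Service 443; fixed 99; total 542.
No other subset beats 520.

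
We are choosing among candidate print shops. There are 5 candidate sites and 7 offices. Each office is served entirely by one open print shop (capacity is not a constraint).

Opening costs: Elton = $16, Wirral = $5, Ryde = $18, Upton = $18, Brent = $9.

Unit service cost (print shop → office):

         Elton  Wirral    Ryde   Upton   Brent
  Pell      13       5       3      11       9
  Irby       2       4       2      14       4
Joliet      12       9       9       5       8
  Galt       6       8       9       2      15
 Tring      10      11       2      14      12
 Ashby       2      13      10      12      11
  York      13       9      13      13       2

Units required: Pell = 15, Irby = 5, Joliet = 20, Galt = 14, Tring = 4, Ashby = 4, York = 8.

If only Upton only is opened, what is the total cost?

Total cost: 589

Each office is assigned to its cheapest site among the open ones.
{Upton}: Pell→Upton 11·15=165, Irby→Upton 14·5=70, Joliet→Upton 5·20=100, Galt→Upton 2·14=28, Tring→Upton 14·4=56, Ashby→Upton 12·4=48, York→Upton 13·8=104. Service 571; fixed 18; total 589.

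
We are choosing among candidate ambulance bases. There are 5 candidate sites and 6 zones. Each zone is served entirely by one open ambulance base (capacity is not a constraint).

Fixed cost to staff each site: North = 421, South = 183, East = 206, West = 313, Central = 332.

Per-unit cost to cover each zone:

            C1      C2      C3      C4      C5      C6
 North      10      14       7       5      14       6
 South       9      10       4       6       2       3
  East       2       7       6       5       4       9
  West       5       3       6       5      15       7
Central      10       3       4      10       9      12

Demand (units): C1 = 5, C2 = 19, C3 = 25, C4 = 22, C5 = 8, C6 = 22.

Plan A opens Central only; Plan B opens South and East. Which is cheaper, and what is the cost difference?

Plan A: {Central}: C1→Central 10·5=50, C2→Central 3·19=57, C3→Central 4·25=100, C4→Central 10·22=220, C5→Central 9·8=72, C6→Central 12·22=264. Service 763; fixed 332; total 1095.
Plan B: {South, East}: C1→East 2·5=10, C2→East 7·19=133, C3→South 4·25=100, C4→East 5·22=110, C5→South 2·8=16, C6→South 3·22=66. Service 435; fixed 389; total 824.
Difference: |1095 − 824| = 271.

Plan B is cheaper by 271.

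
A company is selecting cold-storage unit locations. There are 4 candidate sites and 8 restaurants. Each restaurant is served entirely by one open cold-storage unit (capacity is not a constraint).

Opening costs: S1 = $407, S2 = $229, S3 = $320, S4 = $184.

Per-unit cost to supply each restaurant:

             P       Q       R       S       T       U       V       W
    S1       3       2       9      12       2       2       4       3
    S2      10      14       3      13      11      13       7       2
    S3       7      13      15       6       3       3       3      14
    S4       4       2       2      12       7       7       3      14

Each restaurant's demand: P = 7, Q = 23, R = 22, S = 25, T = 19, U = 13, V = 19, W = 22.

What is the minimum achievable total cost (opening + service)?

Minimum total cost: 1156

For any fixed open set, each restaurant goes to its cheapest open site; total = fixed + service.
{S2, S4}: P→S4 4·7=28, Q→S4 2·23=46, R→S4 2·22=44, S→S4 12·25=300, T→S4 7·19=133, U→S4 7·13=91, V→S4 3·19=57, W→S2 2·22=44. Service 743; fixed 413; total 1156.
{S1}: service 771 + fixed 407 = 1178
{S1, S4}: service 598 + fixed 591 = 1189
{S1, S2, S3, S4}: service 426 + fixed 1140 = 1566
No other subset beats 1156.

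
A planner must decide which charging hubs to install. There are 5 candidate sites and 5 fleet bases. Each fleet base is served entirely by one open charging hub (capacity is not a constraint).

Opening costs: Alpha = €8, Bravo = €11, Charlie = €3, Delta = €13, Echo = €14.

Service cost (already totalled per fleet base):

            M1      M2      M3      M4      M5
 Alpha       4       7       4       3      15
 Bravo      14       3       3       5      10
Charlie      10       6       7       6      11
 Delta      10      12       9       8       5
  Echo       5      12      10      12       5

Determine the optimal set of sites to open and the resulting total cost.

Open Alpha and Charlie; minimum total cost 39.

For any fixed open set, each fleet base goes to its cheapest open site; total = fixed + service.
{Alpha, Charlie}: M1→Alpha 4, M2→Charlie 6, M3→Alpha 4, M4→Alpha 3, M5→Charlie 11. Service 28; fixed 11; total 39.
{Alpha}: service 33 + fixed 8 = 41
{Alpha, Bravo}: service 23 + fixed 19 = 42
{Alpha, Bravo, Charlie, Delta, Echo}: M1→Alpha 4, M2→Bravo 3, M3→Bravo 3, M4→Alpha 3, M5→Delta 5. Service 18; fixed 49; total 67.
No other subset beats 39.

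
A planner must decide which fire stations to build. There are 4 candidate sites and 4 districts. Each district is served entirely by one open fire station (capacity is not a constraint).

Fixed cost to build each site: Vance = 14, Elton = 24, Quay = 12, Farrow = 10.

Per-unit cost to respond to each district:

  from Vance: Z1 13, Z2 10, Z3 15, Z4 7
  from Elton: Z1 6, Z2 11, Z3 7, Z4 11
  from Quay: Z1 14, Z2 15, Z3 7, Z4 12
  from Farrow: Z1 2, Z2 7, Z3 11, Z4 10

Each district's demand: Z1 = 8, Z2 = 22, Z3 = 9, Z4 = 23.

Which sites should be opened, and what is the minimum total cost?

Open Vance, Quay and Farrow; minimum total cost 430.

For any fixed open set, each district goes to its cheapest open site; total = fixed + service.
{Vance, Quay, Farrow}: Z1→Farrow 2·8=16, Z2→Farrow 7·22=154, Z3→Quay 7·9=63, Z4→Vance 7·23=161. Service 394; fixed 36; total 430.
{Vance, Elton, Farrow}: service 394 + fixed 48 = 442
{Vance, Elton, Quay, Farrow}: service 394 + fixed 60 = 454
{Farrow}: Z1→Farrow 2·8=16, Z2→Farrow 7·22=154, Z3→Farrow 11·9=99, Z4→Farrow 10·23=230. Service 499; fixed 10; total 509.
No other subset beats 430.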